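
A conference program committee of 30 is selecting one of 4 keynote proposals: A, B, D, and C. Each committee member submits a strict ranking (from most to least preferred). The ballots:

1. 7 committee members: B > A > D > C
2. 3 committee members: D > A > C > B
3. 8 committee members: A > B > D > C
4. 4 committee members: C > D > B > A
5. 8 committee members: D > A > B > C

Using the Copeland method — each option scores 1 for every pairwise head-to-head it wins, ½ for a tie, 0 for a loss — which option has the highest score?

A: beats B and C; ties D → score 2.5.
B: beats C; ties D; loses to A → score 1.5.
D: beats C; ties A and B → score 2.
C: loses to A, B, and D → score 0.
A has the best pairwise record.

A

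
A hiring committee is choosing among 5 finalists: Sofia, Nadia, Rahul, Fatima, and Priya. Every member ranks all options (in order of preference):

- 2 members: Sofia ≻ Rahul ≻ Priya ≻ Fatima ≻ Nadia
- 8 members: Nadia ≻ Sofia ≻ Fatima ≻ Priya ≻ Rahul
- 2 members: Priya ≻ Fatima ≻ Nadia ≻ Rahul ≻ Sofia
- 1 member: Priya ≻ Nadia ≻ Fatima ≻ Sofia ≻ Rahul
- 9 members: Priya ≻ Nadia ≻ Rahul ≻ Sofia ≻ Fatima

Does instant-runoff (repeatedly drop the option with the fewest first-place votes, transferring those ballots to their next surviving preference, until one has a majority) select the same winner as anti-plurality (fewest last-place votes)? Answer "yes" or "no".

yes

Instant-runoff — R1 Sofia 2, Nadia 8, Rahul 0, Fatima 0, Priya 12 (Priya winner). Winner: Priya.
Anti-plurality — last-place votes: Sofia 2, Nadia 2, Rahul 9, Fatima 9, Priya 0. Winner: Priya.
The two methods agree.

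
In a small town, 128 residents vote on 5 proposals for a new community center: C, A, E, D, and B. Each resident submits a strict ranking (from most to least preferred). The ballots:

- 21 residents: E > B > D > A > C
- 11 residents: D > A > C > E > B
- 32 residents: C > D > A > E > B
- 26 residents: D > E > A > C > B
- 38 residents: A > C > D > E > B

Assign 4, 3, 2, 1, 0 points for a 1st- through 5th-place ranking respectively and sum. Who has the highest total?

D

C: 21·0 + 11·2 + 32·4 + 26·1 + 38·3 = 290
A: 21·1 + 11·3 + 32·2 + 26·2 + 38·4 = 322
E: 21·4 + 11·1 + 32·1 + 26·3 + 38·1 = 243
D: 21·2 + 11·4 + 32·3 + 26·4 + 38·2 = 362
B: 21·3 + 11·0 + 32·0 + 26·0 + 38·0 = 63
D has the highest Borda score (362).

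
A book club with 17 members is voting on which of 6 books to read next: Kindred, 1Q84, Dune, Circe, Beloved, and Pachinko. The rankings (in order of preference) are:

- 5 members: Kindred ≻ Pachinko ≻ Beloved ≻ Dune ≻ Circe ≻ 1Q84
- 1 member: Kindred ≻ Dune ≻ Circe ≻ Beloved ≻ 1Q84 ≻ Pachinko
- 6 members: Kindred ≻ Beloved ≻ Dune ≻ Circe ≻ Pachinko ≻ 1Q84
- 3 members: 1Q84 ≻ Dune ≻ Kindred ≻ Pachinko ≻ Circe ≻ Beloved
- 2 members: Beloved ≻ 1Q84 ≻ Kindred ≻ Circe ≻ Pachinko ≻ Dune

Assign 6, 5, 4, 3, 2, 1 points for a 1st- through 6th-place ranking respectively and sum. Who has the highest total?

Kindred

Kindred: 5·6 + 1·6 + 6·6 + 3·4 + 2·4 = 92
1Q84: 5·1 + 1·2 + 6·1 + 3·6 + 2·5 = 41
Dune: 5·3 + 1·5 + 6·4 + 3·5 + 2·1 = 61
Circe: 5·2 + 1·4 + 6·3 + 3·2 + 2·3 = 44
Beloved: 5·4 + 1·3 + 6·5 + 3·1 + 2·6 = 68
Pachinko: 5·5 + 1·1 + 6·2 + 3·3 + 2·2 = 51
Kindred has the highest Borda score (92).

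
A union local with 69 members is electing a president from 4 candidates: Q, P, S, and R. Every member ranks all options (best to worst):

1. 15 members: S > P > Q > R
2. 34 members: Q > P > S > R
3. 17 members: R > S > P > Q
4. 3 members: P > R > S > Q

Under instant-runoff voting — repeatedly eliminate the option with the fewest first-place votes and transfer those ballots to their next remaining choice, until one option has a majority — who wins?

Round 1: Q 34, P 3, S 15, R 17. Eliminate P.
Round 2: Q 34, S 15, R 20. Eliminate S.
Round 3: Q 49, R 20. Q has a majority.

Q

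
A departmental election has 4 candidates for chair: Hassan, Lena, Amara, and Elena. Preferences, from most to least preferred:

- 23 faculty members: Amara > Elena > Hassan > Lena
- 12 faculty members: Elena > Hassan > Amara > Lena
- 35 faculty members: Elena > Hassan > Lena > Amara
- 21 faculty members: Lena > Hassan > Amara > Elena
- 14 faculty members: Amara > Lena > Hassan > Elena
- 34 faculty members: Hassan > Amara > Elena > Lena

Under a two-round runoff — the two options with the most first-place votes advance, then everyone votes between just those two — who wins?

Round 1 first-place votes: Hassan 34, Lena 21, Amara 37, Elena 47.
Elena and Amara advance.
Runoff: Elena is preferred to Amara by 47 voters; Amara by 92.
Amara wins the runoff.

Amara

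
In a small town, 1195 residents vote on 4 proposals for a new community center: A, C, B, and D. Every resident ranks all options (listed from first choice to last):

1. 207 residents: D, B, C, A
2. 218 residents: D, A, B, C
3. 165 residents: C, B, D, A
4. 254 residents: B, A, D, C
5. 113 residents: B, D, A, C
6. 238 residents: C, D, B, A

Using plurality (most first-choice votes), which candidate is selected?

First-place votes: A 0, C 403, B 367, D 425.
D has the most first-place votes.

D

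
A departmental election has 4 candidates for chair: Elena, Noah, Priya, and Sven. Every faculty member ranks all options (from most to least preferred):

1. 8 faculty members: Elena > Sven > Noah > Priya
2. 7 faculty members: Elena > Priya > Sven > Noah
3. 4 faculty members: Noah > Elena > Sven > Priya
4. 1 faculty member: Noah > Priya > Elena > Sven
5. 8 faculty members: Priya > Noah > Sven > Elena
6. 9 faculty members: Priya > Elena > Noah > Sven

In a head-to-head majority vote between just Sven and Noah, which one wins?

Voters preferring Sven to Noah: 15; preferring Noah to Sven: 22.
Noah wins the head-to-head.

Noah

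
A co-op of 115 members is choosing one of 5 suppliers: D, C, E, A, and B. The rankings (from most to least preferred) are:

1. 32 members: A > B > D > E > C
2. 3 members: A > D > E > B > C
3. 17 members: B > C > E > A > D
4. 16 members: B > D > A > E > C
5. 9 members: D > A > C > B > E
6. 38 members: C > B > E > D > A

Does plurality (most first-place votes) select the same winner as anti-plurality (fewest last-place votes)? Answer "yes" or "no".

Plurality — first-place votes: D 9, C 38, E 0, A 35, B 33. Winner: C.
Anti-plurality — last-place votes: D 17, C 51, E 9, A 38, B 0. Winner: B.
The two methods disagree.

no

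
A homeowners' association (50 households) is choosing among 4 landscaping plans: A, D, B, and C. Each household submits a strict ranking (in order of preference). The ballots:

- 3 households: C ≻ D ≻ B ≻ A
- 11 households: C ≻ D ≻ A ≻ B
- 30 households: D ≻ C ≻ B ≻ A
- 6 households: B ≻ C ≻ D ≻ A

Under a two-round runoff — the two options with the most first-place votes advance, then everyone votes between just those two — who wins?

D

Round 1 first-place votes: A 0, D 30, B 6, C 14.
D and C advance.
Runoff: D is preferred to C by 30 voters; C by 20.
D wins the runoff.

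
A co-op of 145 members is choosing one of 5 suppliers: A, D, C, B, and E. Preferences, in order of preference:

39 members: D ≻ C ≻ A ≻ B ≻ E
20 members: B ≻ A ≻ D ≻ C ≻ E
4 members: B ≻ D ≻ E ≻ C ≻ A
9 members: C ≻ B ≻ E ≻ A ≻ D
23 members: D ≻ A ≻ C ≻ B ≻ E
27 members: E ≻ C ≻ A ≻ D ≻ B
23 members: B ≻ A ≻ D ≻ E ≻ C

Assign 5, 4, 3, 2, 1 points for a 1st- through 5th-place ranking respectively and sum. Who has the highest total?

A: 39·3 + 20·4 + 4·1 + 9·2 + 23·4 + 27·3 + 23·4 = 484
D: 39·5 + 20·3 + 4·4 + 9·1 + 23·5 + 27·2 + 23·3 = 518
C: 39·4 + 20·2 + 4·2 + 9·5 + 23·3 + 27·4 + 23·1 = 449
B: 39·2 + 20·5 + 4·5 + 9·4 + 23·2 + 27·1 + 23·5 = 422
E: 39·1 + 20·1 + 4·3 + 9·3 + 23·1 + 27·5 + 23·2 = 302
D has the highest Borda score (518).

D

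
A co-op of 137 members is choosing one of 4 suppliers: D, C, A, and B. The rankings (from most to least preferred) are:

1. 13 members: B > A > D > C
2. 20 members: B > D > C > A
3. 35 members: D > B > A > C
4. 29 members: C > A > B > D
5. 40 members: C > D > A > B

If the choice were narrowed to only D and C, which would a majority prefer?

C

Voters preferring D to C: 68; preferring C to D: 69.
C wins the head-to-head.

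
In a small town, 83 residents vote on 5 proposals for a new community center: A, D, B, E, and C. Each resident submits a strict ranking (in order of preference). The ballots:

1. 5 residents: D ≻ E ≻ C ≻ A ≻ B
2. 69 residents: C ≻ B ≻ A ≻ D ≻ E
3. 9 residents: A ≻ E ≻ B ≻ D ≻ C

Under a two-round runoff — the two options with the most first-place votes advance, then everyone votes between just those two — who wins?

C

Round 1 first-place votes: A 9, D 5, B 0, E 0, C 69.
C and A advance.
Runoff: C is preferred to A by 74 voters; A by 9.
C wins the runoff.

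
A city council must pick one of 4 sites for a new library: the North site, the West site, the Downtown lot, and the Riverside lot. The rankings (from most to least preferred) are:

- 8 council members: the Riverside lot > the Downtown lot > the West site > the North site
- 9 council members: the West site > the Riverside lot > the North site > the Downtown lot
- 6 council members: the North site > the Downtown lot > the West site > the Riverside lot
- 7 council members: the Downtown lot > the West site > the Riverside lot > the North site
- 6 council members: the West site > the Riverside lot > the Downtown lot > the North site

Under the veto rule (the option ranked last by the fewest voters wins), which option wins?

the West site

Last-place votes: the North site 21, the West site 0, the Downtown lot 9, the Riverside lot 6.
the West site is ranked last by the fewest voters, so the West site wins.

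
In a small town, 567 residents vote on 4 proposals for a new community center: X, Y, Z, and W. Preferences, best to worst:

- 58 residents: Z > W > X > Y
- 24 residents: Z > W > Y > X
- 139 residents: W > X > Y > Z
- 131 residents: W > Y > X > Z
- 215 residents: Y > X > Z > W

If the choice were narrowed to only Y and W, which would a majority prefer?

W

Voters preferring Y to W: 215; preferring W to Y: 352.
W wins the head-to-head.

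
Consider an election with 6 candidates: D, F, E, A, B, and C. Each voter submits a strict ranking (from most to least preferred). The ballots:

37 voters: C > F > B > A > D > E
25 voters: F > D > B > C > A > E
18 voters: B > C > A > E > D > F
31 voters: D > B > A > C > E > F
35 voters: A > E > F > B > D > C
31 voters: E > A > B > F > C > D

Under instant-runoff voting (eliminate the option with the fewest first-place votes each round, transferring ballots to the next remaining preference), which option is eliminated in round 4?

Round 1: D 31, F 25, E 31, A 35, B 18, C 37. Eliminate B.
Round 2: D 31, F 25, E 31, A 35, C 55. Eliminate F.
Round 3: D 56, E 31, A 35, C 55. Eliminate E.
Round 4: D 56, A 66, C 55. Eliminate C.

C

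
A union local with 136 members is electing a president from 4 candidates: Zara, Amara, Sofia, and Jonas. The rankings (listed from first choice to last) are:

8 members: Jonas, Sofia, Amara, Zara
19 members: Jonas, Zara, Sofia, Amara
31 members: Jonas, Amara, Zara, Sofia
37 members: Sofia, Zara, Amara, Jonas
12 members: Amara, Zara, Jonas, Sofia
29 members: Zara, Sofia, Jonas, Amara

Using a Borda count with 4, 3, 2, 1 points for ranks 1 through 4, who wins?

Zara: 8·1 + 19·3 + 31·2 + 37·3 + 12·3 + 29·4 = 390
Amara: 8·2 + 19·1 + 31·3 + 37·2 + 12·4 + 29·1 = 279
Sofia: 8·3 + 19·2 + 31·1 + 37·4 + 12·1 + 29·3 = 340
Jonas: 8·4 + 19·4 + 31·4 + 37·1 + 12·2 + 29·2 = 351
Zara has the highest Borda score (390).

Zara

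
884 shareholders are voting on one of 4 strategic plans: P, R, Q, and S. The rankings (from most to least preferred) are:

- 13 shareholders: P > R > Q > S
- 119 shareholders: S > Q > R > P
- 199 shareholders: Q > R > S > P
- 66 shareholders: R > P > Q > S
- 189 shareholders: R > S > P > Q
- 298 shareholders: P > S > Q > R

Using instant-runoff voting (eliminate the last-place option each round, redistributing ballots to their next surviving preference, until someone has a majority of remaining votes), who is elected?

Round 1: P 311, R 255, Q 199, S 119. Eliminate S.
Round 2: P 311, R 255, Q 318. Eliminate R.
Round 3: P 566, Q 318. P has a majority.

P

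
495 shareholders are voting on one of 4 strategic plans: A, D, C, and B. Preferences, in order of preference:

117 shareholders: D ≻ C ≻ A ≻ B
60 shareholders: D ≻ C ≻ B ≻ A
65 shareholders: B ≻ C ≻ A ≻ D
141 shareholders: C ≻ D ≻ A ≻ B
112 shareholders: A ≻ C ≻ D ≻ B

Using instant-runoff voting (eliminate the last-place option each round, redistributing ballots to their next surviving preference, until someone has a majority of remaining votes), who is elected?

Round 1: A 112, D 177, C 141, B 65. Eliminate B.
Round 2: A 112, D 177, C 206. Eliminate A.
Round 3: D 177, C 318. C has a majority.

C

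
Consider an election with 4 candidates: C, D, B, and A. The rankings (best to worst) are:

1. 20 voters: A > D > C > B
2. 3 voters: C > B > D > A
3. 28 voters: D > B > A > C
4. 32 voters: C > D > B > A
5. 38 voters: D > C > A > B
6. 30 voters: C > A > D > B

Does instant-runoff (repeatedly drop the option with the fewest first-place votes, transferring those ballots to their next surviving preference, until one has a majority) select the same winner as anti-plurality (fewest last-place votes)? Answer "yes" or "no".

Instant-runoff — R1 C 65, D 66, B 0, A 20 (B out); R2 C 65, D 66, A 20 (A out); R3 C 65, D 86 (D winner). Winner: D.
Anti-plurality — last-place votes: C 28, D 0, B 88, A 35. Winner: D.
The two methods agree.

yes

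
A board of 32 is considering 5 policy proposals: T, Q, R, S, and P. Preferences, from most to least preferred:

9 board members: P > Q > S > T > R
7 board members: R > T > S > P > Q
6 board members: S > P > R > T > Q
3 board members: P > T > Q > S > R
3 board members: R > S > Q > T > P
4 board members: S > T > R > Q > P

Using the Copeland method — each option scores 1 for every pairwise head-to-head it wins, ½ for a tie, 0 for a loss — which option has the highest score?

T: beats Q; ties R; loses to S and P → score 1.5.
Q: loses to T, R, S, and P → score 0.
R: beats Q; ties T; loses to S and P → score 1.5.
S: beats T, Q, R, and P → score 4.
P: beats T, Q, and R; loses to S → score 3.
S has the best pairwise record.

S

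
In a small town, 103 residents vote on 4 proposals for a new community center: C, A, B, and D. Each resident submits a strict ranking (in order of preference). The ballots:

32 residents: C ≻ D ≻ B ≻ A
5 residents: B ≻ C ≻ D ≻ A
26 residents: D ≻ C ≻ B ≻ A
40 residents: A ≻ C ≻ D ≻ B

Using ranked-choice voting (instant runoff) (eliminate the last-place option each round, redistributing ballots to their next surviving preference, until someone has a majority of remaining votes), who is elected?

C

Round 1: C 32, A 40, B 5, D 26. Eliminate B.
Round 2: C 37, A 40, D 26. Eliminate D.
Round 3: C 63, A 40. C has a majority.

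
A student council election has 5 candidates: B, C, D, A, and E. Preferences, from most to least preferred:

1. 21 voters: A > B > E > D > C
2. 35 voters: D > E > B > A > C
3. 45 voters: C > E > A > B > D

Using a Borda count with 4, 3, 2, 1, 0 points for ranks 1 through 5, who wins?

E

B: 21·3 + 35·2 + 45·1 = 178
C: 21·0 + 35·0 + 45·4 = 180
D: 21·1 + 35·4 + 45·0 = 161
A: 21·4 + 35·1 + 45·2 = 209
E: 21·2 + 35·3 + 45·3 = 282
E has the highest Borda score (282).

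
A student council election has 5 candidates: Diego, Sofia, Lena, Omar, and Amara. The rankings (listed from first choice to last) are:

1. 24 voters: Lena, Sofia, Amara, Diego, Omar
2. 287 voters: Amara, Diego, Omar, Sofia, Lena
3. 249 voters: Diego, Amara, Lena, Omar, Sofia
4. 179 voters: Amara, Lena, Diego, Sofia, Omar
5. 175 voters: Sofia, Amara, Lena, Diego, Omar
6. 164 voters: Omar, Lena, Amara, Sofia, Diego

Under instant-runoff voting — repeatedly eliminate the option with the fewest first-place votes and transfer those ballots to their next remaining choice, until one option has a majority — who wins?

Round 1: Diego 249, Sofia 175, Lena 24, Omar 164, Amara 466. Eliminate Lena.
Round 2: Diego 249, Sofia 199, Omar 164, Amara 466. Eliminate Omar.
Round 3: Diego 249, Sofia 199, Amara 630. Amara has a majority.

Amara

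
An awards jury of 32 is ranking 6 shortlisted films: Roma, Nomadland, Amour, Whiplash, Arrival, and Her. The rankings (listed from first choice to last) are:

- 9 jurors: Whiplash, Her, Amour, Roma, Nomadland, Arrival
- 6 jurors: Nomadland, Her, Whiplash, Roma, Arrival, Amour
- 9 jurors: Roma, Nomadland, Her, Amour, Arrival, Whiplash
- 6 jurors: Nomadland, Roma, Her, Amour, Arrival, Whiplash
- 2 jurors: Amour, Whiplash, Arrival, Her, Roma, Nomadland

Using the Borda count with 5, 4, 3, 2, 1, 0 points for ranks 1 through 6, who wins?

Roma: 9·2 + 6·2 + 9·5 + 6·4 + 2·1 = 101
Nomadland: 9·1 + 6·5 + 9·4 + 6·5 + 2·0 = 105
Amour: 9·3 + 6·0 + 9·2 + 6·2 + 2·5 = 67
Whiplash: 9·5 + 6·3 + 9·0 + 6·0 + 2·4 = 71
Arrival: 9·0 + 6·1 + 9·1 + 6·1 + 2·3 = 27
Her: 9·4 + 6·4 + 9·3 + 6·3 + 2·2 = 109
Her has the highest Borda score (109).

Her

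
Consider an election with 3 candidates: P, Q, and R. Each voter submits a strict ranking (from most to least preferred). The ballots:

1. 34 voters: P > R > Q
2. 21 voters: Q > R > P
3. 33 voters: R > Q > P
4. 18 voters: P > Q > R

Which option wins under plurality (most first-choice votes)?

First-place votes: P 52, Q 21, R 33.
P has the most first-place votes.

P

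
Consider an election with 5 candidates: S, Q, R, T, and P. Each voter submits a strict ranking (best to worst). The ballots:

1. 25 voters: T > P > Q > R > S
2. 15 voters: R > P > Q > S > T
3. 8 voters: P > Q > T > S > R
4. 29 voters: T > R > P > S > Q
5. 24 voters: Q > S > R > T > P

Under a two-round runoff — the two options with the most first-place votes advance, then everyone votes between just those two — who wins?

Round 1 first-place votes: S 0, Q 24, R 15, T 54, P 8.
T and Q advance.
Runoff: T is preferred to Q by 54 voters; Q by 47.
T wins the runoff.

T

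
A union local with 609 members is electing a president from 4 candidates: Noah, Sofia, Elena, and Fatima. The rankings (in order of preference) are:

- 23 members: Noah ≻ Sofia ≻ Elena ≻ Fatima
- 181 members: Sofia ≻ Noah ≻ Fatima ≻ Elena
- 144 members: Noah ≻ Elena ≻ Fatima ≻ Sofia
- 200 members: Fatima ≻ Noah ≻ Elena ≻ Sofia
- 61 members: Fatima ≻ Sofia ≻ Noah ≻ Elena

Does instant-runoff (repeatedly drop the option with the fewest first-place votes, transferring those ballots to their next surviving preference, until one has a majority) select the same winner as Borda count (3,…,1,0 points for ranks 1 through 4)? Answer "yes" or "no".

Instant-runoff — R1 Noah 167, Sofia 181, Elena 0, Fatima 261 (Elena out); R2 Noah 167, Sofia 181, Fatima 261 (Noah out); R3 Sofia 204, Fatima 405 (Fatima winner). Winner: Fatima.
Borda — scores: Noah 1324, Sofia 711, Elena 511, Fatima 1108. Winner: Noah.
The two methods disagree.

no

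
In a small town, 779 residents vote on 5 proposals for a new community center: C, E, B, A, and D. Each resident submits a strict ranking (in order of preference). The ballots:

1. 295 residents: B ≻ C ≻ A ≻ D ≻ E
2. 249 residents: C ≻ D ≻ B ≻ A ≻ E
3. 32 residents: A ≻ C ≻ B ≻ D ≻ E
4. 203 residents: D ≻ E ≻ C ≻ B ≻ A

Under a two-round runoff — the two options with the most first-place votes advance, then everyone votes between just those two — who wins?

C

Round 1 first-place votes: C 249, E 0, B 295, A 32, D 203.
B and C advance.
Runoff: B is preferred to C by 295 voters; C by 484.
C wins the runoff.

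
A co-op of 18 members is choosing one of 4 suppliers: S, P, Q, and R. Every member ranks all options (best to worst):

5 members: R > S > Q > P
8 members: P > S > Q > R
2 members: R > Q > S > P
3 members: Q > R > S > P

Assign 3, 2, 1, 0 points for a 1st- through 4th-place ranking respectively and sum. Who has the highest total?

S

S: 5·2 + 8·2 + 2·1 + 3·1 = 31
P: 5·0 + 8·3 + 2·0 + 3·0 = 24
Q: 5·1 + 8·1 + 2·2 + 3·3 = 26
R: 5·3 + 8·0 + 2·3 + 3·2 = 27
S has the highest Borda score (31).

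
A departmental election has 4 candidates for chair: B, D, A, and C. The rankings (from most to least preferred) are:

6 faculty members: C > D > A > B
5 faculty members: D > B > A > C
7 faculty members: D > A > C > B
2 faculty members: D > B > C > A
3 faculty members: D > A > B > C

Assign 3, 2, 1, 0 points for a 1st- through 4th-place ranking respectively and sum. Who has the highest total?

B: 6·0 + 5·2 + 7·0 + 2·2 + 3·1 = 17
D: 6·2 + 5·3 + 7·3 + 2·3 + 3·3 = 63
A: 6·1 + 5·1 + 7·2 + 2·0 + 3·2 = 31
C: 6·3 + 5·0 + 7·1 + 2·1 + 3·0 = 27
D has the highest Borda score (63).

D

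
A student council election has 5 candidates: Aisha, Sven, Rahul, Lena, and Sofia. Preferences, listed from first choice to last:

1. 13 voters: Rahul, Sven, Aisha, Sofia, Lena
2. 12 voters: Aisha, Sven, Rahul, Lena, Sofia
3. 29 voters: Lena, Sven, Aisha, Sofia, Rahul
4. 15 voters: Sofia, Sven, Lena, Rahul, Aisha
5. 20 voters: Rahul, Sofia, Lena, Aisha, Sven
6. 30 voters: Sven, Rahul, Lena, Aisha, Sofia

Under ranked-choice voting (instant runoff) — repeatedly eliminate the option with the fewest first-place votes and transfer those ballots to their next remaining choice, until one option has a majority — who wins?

Sven

Round 1: Aisha 12, Sven 30, Rahul 33, Lena 29, Sofia 15. Eliminate Aisha.
Round 2: Sven 42, Rahul 33, Lena 29, Sofia 15. Eliminate Sofia.
Round 3: Sven 57, Rahul 33, Lena 29. Eliminate Lena.
Round 4: Sven 86, Rahul 33. Sven has a majority.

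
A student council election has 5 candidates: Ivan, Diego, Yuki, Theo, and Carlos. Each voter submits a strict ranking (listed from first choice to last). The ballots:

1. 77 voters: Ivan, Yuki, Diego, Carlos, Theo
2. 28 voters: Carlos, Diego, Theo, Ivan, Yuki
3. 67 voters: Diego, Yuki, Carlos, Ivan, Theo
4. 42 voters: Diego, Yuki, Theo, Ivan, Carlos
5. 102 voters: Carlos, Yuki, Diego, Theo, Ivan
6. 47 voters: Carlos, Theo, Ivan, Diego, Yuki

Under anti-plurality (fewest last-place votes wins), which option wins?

Last-place votes: Ivan 102, Diego 0, Yuki 75, Theo 144, Carlos 42.
Diego is ranked last by the fewest voters, so Diego wins.

Diego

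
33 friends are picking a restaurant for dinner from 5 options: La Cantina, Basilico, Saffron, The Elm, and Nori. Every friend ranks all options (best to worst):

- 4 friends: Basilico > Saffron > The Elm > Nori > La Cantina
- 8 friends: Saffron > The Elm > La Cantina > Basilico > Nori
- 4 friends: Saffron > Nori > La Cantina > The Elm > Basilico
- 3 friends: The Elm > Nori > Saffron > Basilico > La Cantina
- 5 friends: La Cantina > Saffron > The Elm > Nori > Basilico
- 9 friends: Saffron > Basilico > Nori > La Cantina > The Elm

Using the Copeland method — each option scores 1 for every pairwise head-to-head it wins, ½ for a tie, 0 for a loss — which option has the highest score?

Saffron

La Cantina: beats Basilico and The Elm; loses to Saffron and Nori → score 2.
Basilico: beats Nori; loses to La Cantina, Saffron, and The Elm → score 1.
Saffron: beats La Cantina, Basilico, The Elm, and Nori → score 4.
The Elm: beats Basilico and Nori; loses to La Cantina and Saffron → score 2.
Nori: beats La Cantina; loses to Basilico, Saffron, and The Elm → score 1.
Saffron has the best pairwise record.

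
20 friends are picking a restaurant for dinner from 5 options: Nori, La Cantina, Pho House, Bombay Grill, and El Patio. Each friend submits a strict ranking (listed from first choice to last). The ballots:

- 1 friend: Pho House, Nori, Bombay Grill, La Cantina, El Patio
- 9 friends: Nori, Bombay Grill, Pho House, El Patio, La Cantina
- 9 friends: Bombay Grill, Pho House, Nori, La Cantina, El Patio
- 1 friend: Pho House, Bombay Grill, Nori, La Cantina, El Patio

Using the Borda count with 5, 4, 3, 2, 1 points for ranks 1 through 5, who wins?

Nori: 1·4 + 9·5 + 9·3 + 1·3 = 79
La Cantina: 1·2 + 9·1 + 9·2 + 1·2 = 31
Pho House: 1·5 + 9·3 + 9·4 + 1·5 = 73
Bombay Grill: 1·3 + 9·4 + 9·5 + 1·4 = 88
El Patio: 1·1 + 9·2 + 9·1 + 1·1 = 29
Bombay Grill has the highest Borda score (88).

Bombay Grill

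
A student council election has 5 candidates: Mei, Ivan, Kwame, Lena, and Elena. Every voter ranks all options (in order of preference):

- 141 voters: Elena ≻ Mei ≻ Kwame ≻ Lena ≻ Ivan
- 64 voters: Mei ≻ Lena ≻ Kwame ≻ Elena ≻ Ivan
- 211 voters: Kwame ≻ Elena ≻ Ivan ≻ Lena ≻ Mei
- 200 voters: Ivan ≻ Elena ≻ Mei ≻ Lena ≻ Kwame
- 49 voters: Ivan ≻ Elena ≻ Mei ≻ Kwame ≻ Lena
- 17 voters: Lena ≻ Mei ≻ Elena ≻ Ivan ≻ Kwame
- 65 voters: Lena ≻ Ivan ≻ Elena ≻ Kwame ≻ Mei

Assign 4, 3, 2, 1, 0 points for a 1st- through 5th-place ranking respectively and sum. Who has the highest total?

Mei: 141·3 + 64·4 + 211·0 + 200·2 + 49·2 + 17·3 + 65·0 = 1228
Ivan: 141·0 + 64·0 + 211·2 + 200·4 + 49·4 + 17·1 + 65·3 = 1630
Kwame: 141·2 + 64·2 + 211·4 + 200·0 + 49·1 + 17·0 + 65·1 = 1368
Lena: 141·1 + 64·3 + 211·1 + 200·1 + 49·0 + 17·4 + 65·4 = 1072
Elena: 141·4 + 64·1 + 211·3 + 200·3 + 49·3 + 17·2 + 65·2 = 2172
Elena has the highest Borda score (2172).

Elena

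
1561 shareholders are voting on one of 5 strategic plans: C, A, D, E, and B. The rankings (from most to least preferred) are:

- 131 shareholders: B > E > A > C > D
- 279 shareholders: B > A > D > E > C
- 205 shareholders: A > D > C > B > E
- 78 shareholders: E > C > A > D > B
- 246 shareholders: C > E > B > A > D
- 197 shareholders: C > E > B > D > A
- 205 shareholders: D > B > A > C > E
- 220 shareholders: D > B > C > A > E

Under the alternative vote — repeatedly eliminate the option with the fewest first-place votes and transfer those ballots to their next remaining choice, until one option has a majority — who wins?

Round 1: C 443, A 205, D 425, E 78, B 410. Eliminate E.
Round 2: C 521, A 205, D 425, B 410. Eliminate A.
Round 3: C 521, D 630, B 410. Eliminate B.
Round 4: C 652, D 909. D has a majority.

D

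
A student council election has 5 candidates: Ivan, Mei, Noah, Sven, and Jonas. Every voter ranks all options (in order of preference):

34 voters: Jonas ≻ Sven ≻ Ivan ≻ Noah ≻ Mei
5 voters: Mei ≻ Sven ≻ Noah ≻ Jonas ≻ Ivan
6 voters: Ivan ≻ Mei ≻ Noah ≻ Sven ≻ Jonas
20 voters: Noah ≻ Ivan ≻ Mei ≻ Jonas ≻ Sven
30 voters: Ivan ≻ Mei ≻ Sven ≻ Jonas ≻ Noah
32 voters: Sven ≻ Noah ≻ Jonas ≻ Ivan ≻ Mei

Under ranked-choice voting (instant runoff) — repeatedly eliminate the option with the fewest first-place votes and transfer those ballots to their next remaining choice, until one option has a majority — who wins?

Sven

Round 1: Ivan 36, Mei 5, Noah 20, Sven 32, Jonas 34. Eliminate Mei.
Round 2: Ivan 36, Noah 20, Sven 37, Jonas 34. Eliminate Noah.
Round 3: Ivan 56, Sven 37, Jonas 34. Eliminate Jonas.
Round 4: Ivan 56, Sven 71. Sven has a majority.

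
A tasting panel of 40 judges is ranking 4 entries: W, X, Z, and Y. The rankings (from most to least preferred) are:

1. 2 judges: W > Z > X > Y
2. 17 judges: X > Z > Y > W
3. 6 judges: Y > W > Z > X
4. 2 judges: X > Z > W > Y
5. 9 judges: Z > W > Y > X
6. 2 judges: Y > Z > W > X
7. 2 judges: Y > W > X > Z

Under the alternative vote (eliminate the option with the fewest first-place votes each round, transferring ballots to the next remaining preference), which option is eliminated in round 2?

Y

Round 1: W 2, X 19, Z 9, Y 10. Eliminate W.
Round 2: X 19, Z 11, Y 10. Eliminate Y.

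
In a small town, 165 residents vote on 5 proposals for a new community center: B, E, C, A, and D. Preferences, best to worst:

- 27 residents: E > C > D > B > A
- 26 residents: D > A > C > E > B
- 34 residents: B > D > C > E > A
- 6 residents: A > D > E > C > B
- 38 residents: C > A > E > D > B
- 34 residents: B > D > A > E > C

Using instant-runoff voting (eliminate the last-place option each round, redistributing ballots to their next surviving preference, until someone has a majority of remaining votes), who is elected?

Round 1: B 68, E 27, C 38, A 6, D 26. Eliminate A.
Round 2: B 68, E 27, C 38, D 32. Eliminate E.
Round 3: B 68, C 65, D 32. Eliminate D.
Round 4: B 68, C 97. C has a majority.

C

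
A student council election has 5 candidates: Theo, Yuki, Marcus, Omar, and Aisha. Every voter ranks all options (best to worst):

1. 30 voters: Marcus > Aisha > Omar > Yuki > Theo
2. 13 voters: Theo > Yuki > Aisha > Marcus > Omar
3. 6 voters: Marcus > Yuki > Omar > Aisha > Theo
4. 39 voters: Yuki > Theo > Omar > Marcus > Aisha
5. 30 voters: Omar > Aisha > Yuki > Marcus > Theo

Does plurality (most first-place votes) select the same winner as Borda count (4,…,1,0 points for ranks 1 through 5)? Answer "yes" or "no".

Plurality — first-place votes: Theo 13, Yuki 39, Marcus 36, Omar 30, Aisha 0. Winner: Yuki.
Borda — scores: Theo 169, Yuki 303, Marcus 226, Omar 270, Aisha 212. Winner: Yuki.
The two methods agree.

yes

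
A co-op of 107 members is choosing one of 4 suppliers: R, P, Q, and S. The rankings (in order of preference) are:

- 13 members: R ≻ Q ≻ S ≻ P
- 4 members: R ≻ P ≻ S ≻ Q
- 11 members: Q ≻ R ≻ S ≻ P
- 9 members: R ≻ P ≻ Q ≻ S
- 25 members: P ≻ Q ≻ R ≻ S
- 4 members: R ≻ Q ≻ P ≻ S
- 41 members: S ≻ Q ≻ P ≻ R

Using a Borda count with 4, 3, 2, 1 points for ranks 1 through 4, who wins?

Q

R: 13·4 + 4·4 + 11·3 + 9·4 + 25·2 + 4·4 + 41·1 = 244
P: 13·1 + 4·3 + 11·1 + 9·3 + 25·4 + 4·2 + 41·2 = 253
Q: 13·3 + 4·1 + 11·4 + 9·2 + 25·3 + 4·3 + 41·3 = 315
S: 13·2 + 4·2 + 11·2 + 9·1 + 25·1 + 4·1 + 41·4 = 258
Q has the highest Borda score (315).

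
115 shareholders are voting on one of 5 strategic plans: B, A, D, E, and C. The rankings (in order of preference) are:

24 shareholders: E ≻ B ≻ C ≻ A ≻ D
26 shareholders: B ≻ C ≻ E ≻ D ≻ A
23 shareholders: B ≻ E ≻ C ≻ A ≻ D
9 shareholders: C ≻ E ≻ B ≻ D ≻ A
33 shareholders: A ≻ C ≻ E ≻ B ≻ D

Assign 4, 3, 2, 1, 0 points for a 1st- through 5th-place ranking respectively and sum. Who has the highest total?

B

B: 24·3 + 26·4 + 23·4 + 9·2 + 33·1 = 319
A: 24·1 + 26·0 + 23·1 + 9·0 + 33·4 = 179
D: 24·0 + 26·1 + 23·0 + 9·1 + 33·0 = 35
E: 24·4 + 26·2 + 23·3 + 9·3 + 33·2 = 310
C: 24·2 + 26·3 + 23·2 + 9·4 + 33·3 = 307
B has the highest Borda score (319).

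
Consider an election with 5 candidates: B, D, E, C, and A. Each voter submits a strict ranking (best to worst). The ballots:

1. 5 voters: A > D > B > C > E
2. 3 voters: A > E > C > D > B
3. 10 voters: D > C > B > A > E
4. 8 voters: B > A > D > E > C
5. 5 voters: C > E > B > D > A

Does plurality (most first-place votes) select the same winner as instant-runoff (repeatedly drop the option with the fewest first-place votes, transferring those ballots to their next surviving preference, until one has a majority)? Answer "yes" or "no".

Plurality — first-place votes: B 8, D 10, E 0, C 5, A 8. Winner: D.
Instant-runoff — R1 B 8, D 10, E 0, C 5, A 8 (E out); R2 B 8, D 10, C 5, A 8 (C out); R3 B 13, D 10, A 8 (A out); R4 B 13, D 18 (D winner). Winner: D.
The two methods agree.

yes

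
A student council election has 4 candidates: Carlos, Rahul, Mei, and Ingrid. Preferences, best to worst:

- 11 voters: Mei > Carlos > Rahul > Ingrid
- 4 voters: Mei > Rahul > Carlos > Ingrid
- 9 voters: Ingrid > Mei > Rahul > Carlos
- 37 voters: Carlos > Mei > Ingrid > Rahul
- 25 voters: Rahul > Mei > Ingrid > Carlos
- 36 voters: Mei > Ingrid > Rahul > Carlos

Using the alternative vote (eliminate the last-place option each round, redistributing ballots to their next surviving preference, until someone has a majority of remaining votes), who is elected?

Mei

Round 1: Carlos 37, Rahul 25, Mei 51, Ingrid 9. Eliminate Ingrid.
Round 2: Carlos 37, Rahul 25, Mei 60. Eliminate Rahul.
Round 3: Carlos 37, Mei 85. Mei has a majority.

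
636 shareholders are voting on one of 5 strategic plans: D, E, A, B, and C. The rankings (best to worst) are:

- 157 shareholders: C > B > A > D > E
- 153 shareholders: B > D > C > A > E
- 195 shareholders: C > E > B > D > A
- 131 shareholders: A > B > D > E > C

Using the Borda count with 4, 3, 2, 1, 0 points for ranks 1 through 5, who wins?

B

D: 157·1 + 153·3 + 195·1 + 131·2 = 1073
E: 157·0 + 153·0 + 195·3 + 131·1 = 716
A: 157·2 + 153·1 + 195·0 + 131·4 = 991
B: 157·3 + 153·4 + 195·2 + 131·3 = 1866
C: 157·4 + 153·2 + 195·4 + 131·0 = 1714
B has the highest Borda score (1866).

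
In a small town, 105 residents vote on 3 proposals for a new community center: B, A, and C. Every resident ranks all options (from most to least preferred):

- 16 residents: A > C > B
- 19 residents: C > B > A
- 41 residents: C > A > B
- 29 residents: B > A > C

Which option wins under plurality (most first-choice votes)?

First-place votes: B 29, A 16, C 60.
C has the most first-place votes.

C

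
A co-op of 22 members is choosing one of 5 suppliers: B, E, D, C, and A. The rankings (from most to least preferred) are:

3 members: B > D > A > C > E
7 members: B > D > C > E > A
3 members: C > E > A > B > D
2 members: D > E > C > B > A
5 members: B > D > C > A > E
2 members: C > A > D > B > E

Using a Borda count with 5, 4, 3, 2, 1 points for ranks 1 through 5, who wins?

B: 3·5 + 7·5 + 3·2 + 2·2 + 5·5 + 2·2 = 89
E: 3·1 + 7·2 + 3·4 + 2·4 + 5·1 + 2·1 = 44
D: 3·4 + 7·4 + 3·1 + 2·5 + 5·4 + 2·3 = 79
C: 3·2 + 7·3 + 3·5 + 2·3 + 5·3 + 2·5 = 73
A: 3·3 + 7·1 + 3·3 + 2·1 + 5·2 + 2·4 = 45
B has the highest Borda score (89).

B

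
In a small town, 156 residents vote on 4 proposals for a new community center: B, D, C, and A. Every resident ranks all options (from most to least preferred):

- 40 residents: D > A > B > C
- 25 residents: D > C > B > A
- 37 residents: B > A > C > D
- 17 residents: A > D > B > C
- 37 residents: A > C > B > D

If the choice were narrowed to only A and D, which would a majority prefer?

A

Voters preferring A to D: 91; preferring D to A: 65.
A wins the head-to-head.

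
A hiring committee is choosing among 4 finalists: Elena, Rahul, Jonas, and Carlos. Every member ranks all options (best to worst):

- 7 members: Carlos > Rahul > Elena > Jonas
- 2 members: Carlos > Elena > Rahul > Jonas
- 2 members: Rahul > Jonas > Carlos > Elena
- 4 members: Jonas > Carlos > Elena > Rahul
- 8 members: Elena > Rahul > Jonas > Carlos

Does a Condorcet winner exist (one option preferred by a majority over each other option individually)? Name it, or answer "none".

none

Checking pairwise contests:
Carlos beats Elena 15–8.
Elena beats Rahul 14–9.
Elena beats Jonas 17–6.
Jonas beats Carlos 14–9.
Every option loses at least one head-to-head, so there is no Condorcet winner.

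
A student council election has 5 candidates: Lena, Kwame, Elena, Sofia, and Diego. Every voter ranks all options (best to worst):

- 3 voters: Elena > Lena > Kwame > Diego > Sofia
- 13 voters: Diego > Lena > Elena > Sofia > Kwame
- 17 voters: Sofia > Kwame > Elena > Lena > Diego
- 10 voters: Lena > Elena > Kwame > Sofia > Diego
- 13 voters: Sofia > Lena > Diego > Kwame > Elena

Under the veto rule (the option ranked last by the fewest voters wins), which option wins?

Last-place votes: Lena 0, Kwame 13, Elena 13, Sofia 3, Diego 27.
Lena is ranked last by the fewest voters, so Lena wins.

Lena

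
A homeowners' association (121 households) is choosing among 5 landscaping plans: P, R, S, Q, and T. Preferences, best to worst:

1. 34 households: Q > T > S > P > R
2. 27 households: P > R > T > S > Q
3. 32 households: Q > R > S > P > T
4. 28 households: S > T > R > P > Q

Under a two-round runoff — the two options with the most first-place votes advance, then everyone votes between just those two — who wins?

Q

Round 1 first-place votes: P 27, R 0, S 28, Q 66, T 0.
Q and S advance.
Runoff: Q is preferred to S by 66 voters; S by 55.
Q wins the runoff.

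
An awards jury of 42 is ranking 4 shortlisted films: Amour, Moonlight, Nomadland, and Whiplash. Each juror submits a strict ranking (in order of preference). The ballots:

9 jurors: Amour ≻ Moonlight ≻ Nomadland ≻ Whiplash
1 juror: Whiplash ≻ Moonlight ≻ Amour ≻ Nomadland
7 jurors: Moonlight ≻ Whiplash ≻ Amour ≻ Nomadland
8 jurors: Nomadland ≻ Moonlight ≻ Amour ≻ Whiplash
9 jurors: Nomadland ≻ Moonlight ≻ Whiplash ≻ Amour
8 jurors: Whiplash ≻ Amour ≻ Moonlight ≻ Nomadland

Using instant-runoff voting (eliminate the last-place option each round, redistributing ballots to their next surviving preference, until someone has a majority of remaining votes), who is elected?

Round 1: Amour 9, Moonlight 7, Nomadland 17, Whiplash 9. Eliminate Moonlight.
Round 2: Amour 9, Nomadland 17, Whiplash 16. Eliminate Amour.
Round 3: Nomadland 26, Whiplash 16. Nomadland has a majority.

Nomadland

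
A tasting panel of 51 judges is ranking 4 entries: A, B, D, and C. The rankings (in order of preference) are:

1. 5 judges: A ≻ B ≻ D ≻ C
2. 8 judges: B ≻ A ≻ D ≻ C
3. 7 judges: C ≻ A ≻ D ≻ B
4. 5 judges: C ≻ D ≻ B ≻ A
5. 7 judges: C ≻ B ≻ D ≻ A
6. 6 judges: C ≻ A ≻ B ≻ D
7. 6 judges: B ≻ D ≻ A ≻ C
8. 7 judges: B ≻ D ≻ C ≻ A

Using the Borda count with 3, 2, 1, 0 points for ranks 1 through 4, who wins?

B

A: 5·3 + 8·2 + 7·2 + 5·0 + 7·0 + 6·2 + 6·1 + 7·0 = 63
B: 5·2 + 8·3 + 7·0 + 5·1 + 7·2 + 6·1 + 6·3 + 7·3 = 98
D: 5·1 + 8·1 + 7·1 + 5·2 + 7·1 + 6·0 + 6·2 + 7·2 = 63
C: 5·0 + 8·0 + 7·3 + 5·3 + 7·3 + 6·3 + 6·0 + 7·1 = 82
B has the highest Borda score (98).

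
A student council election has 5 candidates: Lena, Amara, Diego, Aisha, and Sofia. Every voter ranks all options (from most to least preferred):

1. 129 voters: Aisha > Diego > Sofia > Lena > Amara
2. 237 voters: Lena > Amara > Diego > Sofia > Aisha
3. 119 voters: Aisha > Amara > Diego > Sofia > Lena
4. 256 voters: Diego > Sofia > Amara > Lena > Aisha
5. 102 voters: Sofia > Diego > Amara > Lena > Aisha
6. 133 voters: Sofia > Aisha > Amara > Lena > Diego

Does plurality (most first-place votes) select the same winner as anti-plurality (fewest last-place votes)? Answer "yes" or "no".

no

Plurality — first-place votes: Lena 237, Amara 0, Diego 256, Aisha 248, Sofia 235. Winner: Diego.
Anti-plurality — last-place votes: Lena 119, Amara 129, Diego 133, Aisha 595, Sofia 0. Winner: Sofia.
The two methods disagree.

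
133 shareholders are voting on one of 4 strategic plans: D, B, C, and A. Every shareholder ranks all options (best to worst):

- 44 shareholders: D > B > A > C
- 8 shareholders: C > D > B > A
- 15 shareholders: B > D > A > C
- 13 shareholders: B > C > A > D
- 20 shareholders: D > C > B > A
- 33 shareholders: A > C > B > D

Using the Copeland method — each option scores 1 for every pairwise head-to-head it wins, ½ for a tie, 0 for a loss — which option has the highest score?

D: beats B, C, and A → score 3.
B: beats C and A; loses to D → score 2.
C: loses to D, B, and A → score 0.
A: beats C; loses to D and B → score 1.
D has the best pairwise record.

D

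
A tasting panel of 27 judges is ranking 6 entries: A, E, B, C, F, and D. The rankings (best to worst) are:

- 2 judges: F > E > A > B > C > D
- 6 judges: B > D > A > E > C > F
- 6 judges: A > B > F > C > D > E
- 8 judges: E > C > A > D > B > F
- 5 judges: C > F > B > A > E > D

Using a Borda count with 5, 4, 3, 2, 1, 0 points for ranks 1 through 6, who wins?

A

A: 2·3 + 6·3 + 6·5 + 8·3 + 5·2 = 88
E: 2·4 + 6·2 + 6·0 + 8·5 + 5·1 = 65
B: 2·2 + 6·5 + 6·4 + 8·1 + 5·3 = 81
C: 2·1 + 6·1 + 6·2 + 8·4 + 5·5 = 77
F: 2·5 + 6·0 + 6·3 + 8·0 + 5·4 = 48
D: 2·0 + 6·4 + 6·1 + 8·2 + 5·0 = 46
A has the highest Borda score (88).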